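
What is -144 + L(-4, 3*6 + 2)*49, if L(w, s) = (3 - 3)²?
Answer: -144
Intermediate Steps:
L(w, s) = 0 (L(w, s) = 0² = 0)
-144 + L(-4, 3*6 + 2)*49 = -144 + 0*49 = -144 + 0 = -144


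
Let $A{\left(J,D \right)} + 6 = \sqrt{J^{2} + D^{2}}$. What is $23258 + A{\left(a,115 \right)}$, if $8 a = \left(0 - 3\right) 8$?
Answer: $23252 + \sqrt{13234} \approx 23367.0$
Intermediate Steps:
$a = -3$ ($a = \frac{\left(0 - 3\right) 8}{8} = \frac{\left(-3\right) 8}{8} = \frac{1}{8} \left(-24\right) = -3$)
$A{\left(J,D \right)} = -6 + \sqrt{D^{2} + J^{2}}$ ($A{\left(J,D \right)} = -6 + \sqrt{J^{2} + D^{2}} = -6 + \sqrt{D^{2} + J^{2}}$)
$23258 + A{\left(a,115 \right)} = 23258 - \left(6 - \sqrt{115^{2} + \left(-3\right)^{2}}\right) = 23258 - \left(6 - \sqrt{13225 + 9}\right) = 23258 - \left(6 - \sqrt{13234}\right) = 23252 + \sqrt{13234}$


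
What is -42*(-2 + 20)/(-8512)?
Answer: 27/304 ≈ 0.088816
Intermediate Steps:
-42*(-2 + 20)/(-8512) = -42*18*(-1/8512) = -756*(-1/8512) = 27/304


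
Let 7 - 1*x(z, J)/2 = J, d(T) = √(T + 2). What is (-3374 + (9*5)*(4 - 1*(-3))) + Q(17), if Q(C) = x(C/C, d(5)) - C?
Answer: -3062 - 2*√7 ≈ -3067.3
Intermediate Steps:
d(T) = √(2 + T)
x(z, J) = 14 - 2*J
Q(C) = 14 - C - 2*√7 (Q(C) = (14 - 2*√(2 + 5)) - C = (14 - 2*√7) - C = 14 - C - 2*√7)
(-3374 + (9*5)*(4 - 1*(-3))) + Q(17) = (-3374 + (9*5)*(4 - 1*(-3))) + (14 - 1*17 - 2*√7) = (-3374 + 45*(4 + 3)) + (14 - 17 - 2*√7) = (-3374 + 45*7) + (-3 - 2*√7) = (-3374 + 315) + (-3 - 2*√7) = -3059 + (-3 - 2*√7) = -3062 - 2*√7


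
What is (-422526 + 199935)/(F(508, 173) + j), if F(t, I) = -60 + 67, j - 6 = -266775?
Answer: 222591/266762 ≈ 0.83442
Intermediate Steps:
j = -266769 (j = 6 - 266775 = -266769)
F(t, I) = 7
(-422526 + 199935)/(F(508, 173) + j) = (-422526 + 199935)/(7 - 266769) = -222591/(-266762) = -222591*(-1/266762) = 222591/266762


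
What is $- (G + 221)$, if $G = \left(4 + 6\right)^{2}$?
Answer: $-321$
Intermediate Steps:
$G = 100$ ($G = 10^{2} = 100$)
$- (G + 221) = - (100 + 221) = \left(-1\right) 321 = -321$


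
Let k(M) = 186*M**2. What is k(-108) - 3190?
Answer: 2166314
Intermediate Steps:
k(-108) - 3190 = 186*(-108)**2 - 3190 = 186*11664 - 3190 = 2169504 - 3190 = 2166314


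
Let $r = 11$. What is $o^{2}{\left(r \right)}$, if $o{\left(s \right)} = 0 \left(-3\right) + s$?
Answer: $121$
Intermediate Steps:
$o{\left(s \right)} = s$ ($o{\left(s \right)} = 0 + s = s$)
$o^{2}{\left(r \right)} = 11^{2} = 121$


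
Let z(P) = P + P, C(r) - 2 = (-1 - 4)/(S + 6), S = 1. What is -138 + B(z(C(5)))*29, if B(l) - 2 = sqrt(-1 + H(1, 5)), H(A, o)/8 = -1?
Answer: -80 + 87*I ≈ -80.0 + 87.0*I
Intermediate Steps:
C(r) = 9/7 (C(r) = 2 + (-1 - 4)/(1 + 6) = 2 - 5/7 = 9/7)
H(A, o) = -8 (H(A, o) = 8*(-1) = -8)
z(P) = 2*P
B(l) = 2 + 3*I (B(l) = 2 + sqrt(-1 - 8) = 2 + sqrt(-9) = 2 + 3*I)
-138 + B(z(C(5)))*29 = -138 + (2 + 3*I)*29 = -138 + (58 + 87*I) = -80 + 87*I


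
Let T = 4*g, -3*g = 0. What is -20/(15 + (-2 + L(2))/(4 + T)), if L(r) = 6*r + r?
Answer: -10/9 ≈ -1.1111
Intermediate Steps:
L(r) = 7*r
g = 0 (g = -⅓*0 = 0)
T = 0 (T = 4*0 = 0)
-20/(15 + (-2 + L(2))/(4 + T)) = -20/(15 + (-2 + 7*2)/(4 + 0)) = -20/(15 + (-2 + 14)/4) = -20/(15 + 12*(¼)) = -20/(15 + 3) = -20/18 = (1/18)*(-20) = -10/9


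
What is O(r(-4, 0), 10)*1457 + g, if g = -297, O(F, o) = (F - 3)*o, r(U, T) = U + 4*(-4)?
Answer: -335407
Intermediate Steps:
r(U, T) = -16 + U (r(U, T) = U - 16 = -16 + U)
O(F, o) = o*(-3 + F) (O(F, o) = (-3 + F)*o = o*(-3 + F))
O(r(-4, 0), 10)*1457 + g = (10*(-3 + (-16 - 4)))*1457 - 297 = (10*(-3 - 20))*1457 - 297 = (10*(-23))*1457 - 297 = -230*1457 - 297 = -335110 - 297 = -335407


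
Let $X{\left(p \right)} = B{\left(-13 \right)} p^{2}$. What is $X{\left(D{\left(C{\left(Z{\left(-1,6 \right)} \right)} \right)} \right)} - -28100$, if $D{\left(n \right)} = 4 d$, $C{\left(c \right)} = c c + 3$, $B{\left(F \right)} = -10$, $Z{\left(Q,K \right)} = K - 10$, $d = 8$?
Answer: $17860$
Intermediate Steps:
$Z{\left(Q,K \right)} = -10 + K$ ($Z{\left(Q,K \right)} = K - 10 = -10 + K$)
$C{\left(c \right)} = 3 + c^{2}$ ($C{\left(c \right)} = c^{2} + 3 = 3 + c^{2}$)
$D{\left(n \right)} = 32$ ($D{\left(n \right)} = 4 \cdot 8 = 32$)
$X{\left(p \right)} = - 10 p^{2}$
$X{\left(D{\left(C{\left(Z{\left(-1,6 \right)} \right)} \right)} \right)} - -28100 = - 10 \cdot 32^{2} - -28100 = \left(-10\right) 1024 + 28100 = -10240 + 28100 = 17860$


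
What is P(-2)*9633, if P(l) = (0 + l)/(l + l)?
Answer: 9633/2 ≈ 4816.5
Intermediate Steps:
P(l) = ½ (P(l) = l/((2*l)) = l*(1/(2*l)) = ½)
P(-2)*9633 = (½)*9633 = 9633/2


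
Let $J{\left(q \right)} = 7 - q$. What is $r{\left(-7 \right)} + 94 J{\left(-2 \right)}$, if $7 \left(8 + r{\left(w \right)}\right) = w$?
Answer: $837$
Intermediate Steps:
$r{\left(w \right)} = -8 + \frac{w}{7}$
$r{\left(-7 \right)} + 94 J{\left(-2 \right)} = \left(-8 + \frac{1}{7} \left(-7\right)\right) + 94 \left(7 - -2\right) = \left(-8 - 1\right) + 94 \left(7 + 2\right) = -9 + 94 \cdot 9 = -9 + 846 = 837$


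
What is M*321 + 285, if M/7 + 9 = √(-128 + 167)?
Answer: -19938 + 2247*√39 ≈ -5905.5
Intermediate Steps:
M = -63 + 7*√39 (M = -63 + 7*√(-128 + 167) = -63 + 7*√39 ≈ -19.285)
M*321 + 285 = (-63 + 7*√39)*321 + 285 = (-20223 + 2247*√39) + 285 = -19938 + 2247*√39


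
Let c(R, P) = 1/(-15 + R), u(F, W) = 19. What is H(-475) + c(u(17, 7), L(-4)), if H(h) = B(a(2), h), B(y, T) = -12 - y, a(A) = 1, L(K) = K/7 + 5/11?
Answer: -51/4 ≈ -12.750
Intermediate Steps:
L(K) = 5/11 + K/7 (L(K) = K*(1/7) + 5*(1/11) = K/7 + 5/11 = 5/11 + K/7)
H(h) = -13 (H(h) = -12 - 1*1 = -12 - 1 = -13)
H(-475) + c(u(17, 7), L(-4)) = -13 + 1/(-15 + 19) = -13 + 1/4 = -51/4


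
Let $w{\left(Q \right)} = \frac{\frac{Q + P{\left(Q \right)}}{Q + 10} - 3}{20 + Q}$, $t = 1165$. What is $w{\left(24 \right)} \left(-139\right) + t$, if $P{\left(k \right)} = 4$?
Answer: $\frac{876563}{748} \approx 1171.9$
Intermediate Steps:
$w{\left(Q \right)} = \frac{-3 + \frac{4 + Q}{10 + Q}}{20 + Q}$ ($w{\left(Q \right)} = \frac{\frac{Q + 4}{Q + 10} - 3}{20 + Q} = \frac{\frac{4 + Q}{10 + Q} - 3}{20 + Q} = \frac{-3 + \frac{4 + Q}{10 + Q}}{20 + Q}$)
$w{\left(24 \right)} \left(-139\right) + t = \frac{2 \left(-13 - 24\right)}{200 + 24^{2} + 30 \cdot 24} \left(-139\right) + 1165 = \frac{2 \left(-13 - 24\right)}{200 + 576 + 720} \left(-139\right) + 1165 = 2 \cdot \frac{1}{1496} \left(-37\right) \left(-139\right) + 1165 = \left(- \frac{37}{748}\right) \left(-139\right) + 1165 = \frac{5143}{748} + 1165 = \frac{876563}{748}$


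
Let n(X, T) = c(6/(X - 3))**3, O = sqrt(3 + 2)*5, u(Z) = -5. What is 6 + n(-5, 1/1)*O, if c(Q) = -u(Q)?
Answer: 6 + 625*sqrt(5) ≈ 1403.5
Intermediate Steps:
c(Q) = 5 (c(Q) = -1*(-5) = 5)
O = 5*sqrt(5) (O = sqrt(5)*5 = 5*sqrt(5) ≈ 11.180)
n(X, T) = 125 (n(X, T) = 5**3 = 125)
6 + n(-5, 1/1)*O = 6 + 125*(5*sqrt(5)) = 6 + 625*sqrt(5)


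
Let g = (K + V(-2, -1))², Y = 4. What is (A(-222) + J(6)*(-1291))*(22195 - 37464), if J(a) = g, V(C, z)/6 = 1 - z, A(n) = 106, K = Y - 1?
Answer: 4433644261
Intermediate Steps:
K = 3 (K = 4 - 1 = 3)
V(C, z) = 6 - 6*z (V(C, z) = 6*(1 - z) = 6 - 6*z)
g = 225 (g = (3 + (6 - 6*(-1)))² = (3 + (6 + 6))² = (3 + 12)² = 15² = 225)
J(a) = 225
(A(-222) + J(6)*(-1291))*(22195 - 37464) = (106 + 225*(-1291))*(22195 - 37464) = (106 - 290475)*(-15269) = -290369*(-15269) = 4433644261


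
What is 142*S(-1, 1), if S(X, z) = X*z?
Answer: -142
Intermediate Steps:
142*S(-1, 1) = 142*(-1*1) = 142*(-1) = -142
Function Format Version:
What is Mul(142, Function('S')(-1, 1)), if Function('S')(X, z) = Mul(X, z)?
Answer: -142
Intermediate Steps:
Mul(142, Function('S')(-1, 1)) = Mul(142, Mul(-1, 1)) = Mul(142, -1) = -142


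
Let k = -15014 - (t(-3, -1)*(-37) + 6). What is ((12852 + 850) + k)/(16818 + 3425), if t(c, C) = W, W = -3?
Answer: -1429/20243 ≈ -0.070592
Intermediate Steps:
t(c, C) = -3
k = -15131 (k = -15014 - (-3*(-37) + 6) = -15014 - (111 + 6) = -15014 - 1*117 = -15014 - 117 = -15131)
((12852 + 850) + k)/(16818 + 3425) = ((12852 + 850) - 15131)/(16818 + 3425) = (13702 - 15131)/20243 = -1429*1/20243 = -1429/20243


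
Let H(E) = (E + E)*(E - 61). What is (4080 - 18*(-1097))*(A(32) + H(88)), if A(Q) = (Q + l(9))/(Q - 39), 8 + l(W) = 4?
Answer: 113125848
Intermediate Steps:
l(W) = -4 (l(W) = -8 + 4 = -4)
A(Q) = (-4 + Q)/(-39 + Q) (A(Q) = (Q - 4)/(Q - 39) = (-4 + Q)/(-39 + Q))
H(E) = 2*E*(-61 + E) (H(E) = (2*E)*(-61 + E) = 2*E*(-61 + E))
(4080 - 18*(-1097))*(A(32) + H(88)) = (4080 - 18*(-1097))*((-4 + 32)/(-39 + 32) + 2*88*(-61 + 88)) = (4080 + 19746)*(28/(-7) + 2*88*27) = 23826*(-⅐*28 + 4752) = 23826*(-4 + 4752) = 23826*4748 = 113125848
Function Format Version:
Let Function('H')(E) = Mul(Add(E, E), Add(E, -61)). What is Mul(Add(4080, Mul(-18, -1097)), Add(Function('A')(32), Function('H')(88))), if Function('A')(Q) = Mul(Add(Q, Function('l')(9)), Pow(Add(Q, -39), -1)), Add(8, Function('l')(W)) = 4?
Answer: 113125848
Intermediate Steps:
Function('l')(W) = -4 (Function('l')(W) = Add(-8, 4) = -4)
Function('A')(Q) = Mul(Pow(Add(-39, Q), -1), Add(-4, Q)) (Function('A')(Q) = Mul(Add(Q, -4), Pow(Add(Q, -39), -1)) = Mul(Add(-4, Q), Pow(Add(-39, Q), -1)) = Mul(Pow(Add(-39, Q), -1), Add(-4, Q)))
Function('H')(E) = Mul(2, E, Add(-61, E)) (Function('H')(E) = Mul(Mul(2, E), Add(-61, E)) = Mul(2, E, Add(-61, E)))
Mul(Add(4080, Mul(-18, -1097)), Add(Function('A')(32), Function('H')(88))) = Mul(Add(4080, Mul(-18, -1097)), Add(Mul(Pow(Add(-39, 32), -1), Add(-4, 32)), Mul(2, 88, Add(-61, 88)))) = Mul(Add(4080, 19746), Add(Mul(Pow(-7, -1), 28), Mul(2, 88, 27))) = Mul(23826, Add(Mul(Rational(-1, 7), 28), 4752)) = Mul(23826, Add(-4, 4752)) = Mul(23826, 4748) = 113125848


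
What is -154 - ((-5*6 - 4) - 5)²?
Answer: -1675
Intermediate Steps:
-154 - ((-5*6 - 4) - 5)² = -154 - ((-30 - 4) - 5)² = -154 - (-34 - 5)² = -154 - 1*(-39)² = -154 - 1*1521 = -154 - 1521 = -1675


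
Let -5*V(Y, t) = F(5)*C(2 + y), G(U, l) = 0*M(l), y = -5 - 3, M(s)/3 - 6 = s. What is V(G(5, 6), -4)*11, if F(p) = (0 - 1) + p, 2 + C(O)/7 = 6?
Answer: -1232/5 ≈ -246.40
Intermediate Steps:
M(s) = 18 + 3*s
y = -8
C(O) = 28 (C(O) = -14 + 7*6 = -14 + 42 = 28)
G(U, l) = 0 (G(U, l) = 0*(18 + 3*l) = 0)
F(p) = -1 + p
V(Y, t) = -112/5 (V(Y, t) = -(-1 + 5)*28/5 = -4*28/5 = -⅕*112 = -112/5)
V(G(5, 6), -4)*11 = -112/5*11 = -1232/5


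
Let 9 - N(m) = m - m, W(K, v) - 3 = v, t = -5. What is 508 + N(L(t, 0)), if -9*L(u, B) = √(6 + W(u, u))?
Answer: 517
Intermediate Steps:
W(K, v) = 3 + v
L(u, B) = -√(9 + u)/9 (L(u, B) = -√(6 + (3 + u))/9 = -√(9 + u)/9)
N(m) = 9 (N(m) = 9 - (m - m) = 9 - 1*0 = 9 + 0 = 9)
508 + N(L(t, 0)) = 508 + 9 = 517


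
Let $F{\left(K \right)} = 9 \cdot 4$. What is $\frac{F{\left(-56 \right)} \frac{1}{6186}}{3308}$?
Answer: $\frac{3}{1705274} \approx 1.7592 \cdot 10^{-6}$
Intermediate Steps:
$F{\left(K \right)} = 36$
$\frac{F{\left(-56 \right)} \frac{1}{6186}}{3308} = \frac{36 \cdot \frac{1}{6186}}{3308} = 36 \cdot \frac{1}{6186} \cdot \frac{1}{3308} = \frac{6}{1031} \cdot \frac{1}{3308} = \frac{3}{1705274}$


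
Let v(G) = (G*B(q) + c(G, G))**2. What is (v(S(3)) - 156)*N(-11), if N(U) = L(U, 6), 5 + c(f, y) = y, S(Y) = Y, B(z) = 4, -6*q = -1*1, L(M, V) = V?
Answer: -336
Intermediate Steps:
q = 1/6 (q = -(-1)/6 = -1/6*(-1) = 1/6 ≈ 0.16667)
c(f, y) = -5 + y
N(U) = 6
v(G) = (-5 + 5*G)**2 (v(G) = (G*4 + (-5 + G))**2 = (4*G + (-5 + G))**2 = (-5 + 5*G)**2)
(v(S(3)) - 156)*N(-11) = (25*(-1 + 3)**2 - 156)*6 = (25*2**2 - 156)*6 = (25*4 - 156)*6 = (100 - 156)*6 = -56*6 = -336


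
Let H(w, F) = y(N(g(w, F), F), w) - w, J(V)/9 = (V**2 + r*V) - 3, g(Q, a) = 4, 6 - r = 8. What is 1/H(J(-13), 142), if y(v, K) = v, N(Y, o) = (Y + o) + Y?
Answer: -1/1578 ≈ -0.00063371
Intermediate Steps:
r = -2 (r = 6 - 1*8 = 6 - 8 = -2)
N(Y, o) = o + 2*Y
J(V) = -27 - 18*V + 9*V**2 (J(V) = 9*((V**2 - 2*V) - 3) = 9*(-3 + V**2 - 2*V) = -27 - 18*V + 9*V**2)
H(w, F) = 8 + F - w (H(w, F) = (F + 2*4) - w = (F + 8) - w = (8 + F) - w = 8 + F - w)
1/H(J(-13), 142) = 1/(8 + 142 - (-27 - 18*(-13) + 9*(-13)**2)) = 1/(8 + 142 - (-27 + 234 + 9*169)) = 1/(8 + 142 - (-27 + 234 + 1521)) = 1/(8 + 142 - 1*1728) = 1/(8 + 142 - 1728) = 1/(-1578) = -1/1578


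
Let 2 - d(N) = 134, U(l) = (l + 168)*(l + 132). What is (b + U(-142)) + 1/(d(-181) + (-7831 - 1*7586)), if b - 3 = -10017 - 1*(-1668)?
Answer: -133814695/15549 ≈ -8606.0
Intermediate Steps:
U(l) = (132 + l)*(168 + l) (U(l) = (168 + l)*(132 + l) = (132 + l)*(168 + l))
d(N) = -132 (d(N) = 2 - 1*134 = 2 - 134 = -132)
b = -8346 (b = 3 + (-10017 - 1*(-1668)) = 3 + (-10017 + 1668) = 3 - 8349 = -8346)
(b + U(-142)) + 1/(d(-181) + (-7831 - 1*7586)) = (-8346 + (22176 + (-142)**2 + 300*(-142))) + 1/(-132 + (-7831 - 1*7586)) = (-8346 + (22176 + 20164 - 42600)) + 1/(-132 + (-7831 - 7586)) = (-8346 - 260) + 1/(-132 - 15417) = -8606 + 1/(-15549) = -8606 - 1/15549 = -133814695/15549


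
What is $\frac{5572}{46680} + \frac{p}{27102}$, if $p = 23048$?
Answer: $\frac{51120541}{52713390} \approx 0.96978$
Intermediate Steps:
$\frac{5572}{46680} + \frac{p}{27102} = \frac{5572}{46680} + \frac{23048}{27102} = 5572 \cdot \frac{1}{46680} + 23048 \cdot \frac{1}{27102} = \frac{1393}{11670} + \frac{11524}{13551} = \frac{51120541}{52713390}$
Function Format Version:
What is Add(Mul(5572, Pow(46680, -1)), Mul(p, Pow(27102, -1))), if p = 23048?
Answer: Rational(51120541, 52713390) ≈ 0.96978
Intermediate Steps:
Add(Mul(5572, Pow(46680, -1)), Mul(p, Pow(27102, -1))) = Add(Mul(5572, Pow(46680, -1)), Mul(23048, Pow(27102, -1))) = Add(Mul(5572, Rational(1, 46680)), Mul(23048, Rational(1, 27102))) = Add(Rational(1393, 11670), Rational(11524, 13551)) = Rational(51120541, 52713390)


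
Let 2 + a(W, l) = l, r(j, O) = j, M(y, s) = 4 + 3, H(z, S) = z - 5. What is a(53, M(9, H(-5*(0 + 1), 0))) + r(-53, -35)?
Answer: -48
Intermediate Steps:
H(z, S) = -5 + z
M(y, s) = 7
a(W, l) = -2 + l
a(53, M(9, H(-5*(0 + 1), 0))) + r(-53, -35) = (-2 + 7) - 53 = 5 - 53 = -48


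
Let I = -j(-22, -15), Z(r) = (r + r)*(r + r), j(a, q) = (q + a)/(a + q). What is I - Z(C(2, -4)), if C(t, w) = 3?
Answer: -37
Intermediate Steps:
j(a, q) = 1 (j(a, q) = (a + q)/(a + q) = 1)
Z(r) = 4*r² (Z(r) = (2*r)*(2*r) = 4*r²)
I = -1 (I = -1*1 = -1)
I - Z(C(2, -4)) = -1 - 4*3² = -1 - 4*9 = -1 - 1*36 = -1 - 36 = -37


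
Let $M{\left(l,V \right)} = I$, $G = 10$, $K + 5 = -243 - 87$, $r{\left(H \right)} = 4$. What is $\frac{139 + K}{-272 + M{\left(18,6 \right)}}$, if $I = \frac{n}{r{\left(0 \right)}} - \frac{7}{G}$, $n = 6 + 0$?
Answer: $\frac{245}{339} \approx 0.72271$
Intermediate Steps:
$K = -335$ ($K = -5 - 330 = -335$)
$n = 6$
$I = \frac{4}{5}$ ($I = \frac{6}{4} - \frac{7}{10} = 6 \cdot \frac{1}{4} - \frac{7}{10} = \frac{3}{2} - \frac{7}{10} = \frac{4}{5} \approx 0.8$)
$M{\left(l,V \right)} = \frac{4}{5}$
$\frac{139 + K}{-272 + M{\left(18,6 \right)}} = \frac{139 - 335}{-272 + \frac{4}{5}} = - \frac{196}{- \frac{1356}{5}} = \left(-196\right) \left(- \frac{5}{1356}\right) = \frac{245}{339}$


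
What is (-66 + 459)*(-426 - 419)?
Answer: -332085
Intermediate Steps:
(-66 + 459)*(-426 - 419) = 393*(-845) = -332085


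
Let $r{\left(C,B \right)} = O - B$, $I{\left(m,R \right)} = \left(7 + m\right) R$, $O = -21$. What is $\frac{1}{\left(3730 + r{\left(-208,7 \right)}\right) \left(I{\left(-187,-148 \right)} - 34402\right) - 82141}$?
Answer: $- \frac{1}{28817065} \approx -3.4702 \cdot 10^{-8}$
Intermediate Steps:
$I{\left(m,R \right)} = R \left(7 + m\right)$
$r{\left(C,B \right)} = -21 - B$
$\frac{1}{\left(3730 + r{\left(-208,7 \right)}\right) \left(I{\left(-187,-148 \right)} - 34402\right) - 82141} = \frac{1}{\left(3730 - 28\right) \left(- 148 \left(7 - 187\right) - 34402\right) - 82141} = \frac{1}{\left(3730 - 28\right) \left(\left(-148\right) \left(-180\right) - 34402\right) - 82141} = \frac{1}{\left(3730 - 28\right) \left(26640 - 34402\right) - 82141} = \frac{1}{3702 \left(-7762\right) - 82141} = \frac{1}{-28734924 - 82141} = \frac{1}{-28817065} = - \frac{1}{28817065}$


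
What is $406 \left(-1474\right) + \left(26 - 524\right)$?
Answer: $-598942$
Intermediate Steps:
$406 \left(-1474\right) + \left(26 - 524\right) = -598444 - 498 = -598942$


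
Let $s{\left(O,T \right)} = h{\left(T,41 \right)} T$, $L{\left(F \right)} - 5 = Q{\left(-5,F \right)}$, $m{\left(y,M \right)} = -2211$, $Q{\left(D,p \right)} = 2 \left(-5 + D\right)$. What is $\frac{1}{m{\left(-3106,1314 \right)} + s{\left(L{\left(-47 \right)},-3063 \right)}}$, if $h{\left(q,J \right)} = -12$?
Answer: $\frac{1}{34545} \approx 2.8948 \cdot 10^{-5}$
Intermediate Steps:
$Q{\left(D,p \right)} = -10 + 2 D$
$L{\left(F \right)} = -15$ ($L{\left(F \right)} = 5 + \left(-10 + 2 \left(-5\right)\right) = 5 - 20 = -15$)
$s{\left(O,T \right)} = - 12 T$
$\frac{1}{m{\left(-3106,1314 \right)} + s{\left(L{\left(-47 \right)},-3063 \right)}} = \frac{1}{-2211 - -36756} = \frac{1}{-2211 + 36756} = \frac{1}{34545}$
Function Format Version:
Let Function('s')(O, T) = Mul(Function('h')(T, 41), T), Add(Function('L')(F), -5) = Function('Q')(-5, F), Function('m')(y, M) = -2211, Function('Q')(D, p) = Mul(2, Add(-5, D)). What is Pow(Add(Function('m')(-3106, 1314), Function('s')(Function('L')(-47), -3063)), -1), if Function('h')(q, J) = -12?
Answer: Rational(1, 34545) ≈ 2.8948e-5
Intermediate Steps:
Function('Q')(D, p) = Add(-10, Mul(2, D))
Function('L')(F) = -15 (Function('L')(F) = Add(5, Add(-10, Mul(2, -5))) = Add(5, Add(-10, -10)) = Add(5, -20) = -15)
Function('s')(O, T) = Mul(-12, T)
Pow(Add(Function('m')(-3106, 1314), Function('s')(Function('L')(-47), -3063)), -1) = Pow(Add(-2211, Mul(-12, -3063)), -1) = Pow(Add(-2211, 36756), -1) = Pow(34545, -1) = Rational(1, 34545)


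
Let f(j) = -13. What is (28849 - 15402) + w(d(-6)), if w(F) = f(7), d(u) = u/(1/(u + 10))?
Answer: 13434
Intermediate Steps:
d(u) = u*(10 + u) (d(u) = u/(1/(10 + u)) = u*(10 + u))
w(F) = -13
(28849 - 15402) + w(d(-6)) = (28849 - 15402) - 13 = 13447 - 13 = 13434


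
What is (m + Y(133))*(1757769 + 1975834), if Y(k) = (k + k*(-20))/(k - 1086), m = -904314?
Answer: -3217651603750145/953 ≈ -3.3763e+12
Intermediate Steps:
Y(k) = -19*k/(-1086 + k) (Y(k) = (k - 20*k)/(-1086 + k) = (-19*k)/(-1086 + k) = -19*k/(-1086 + k))
(m + Y(133))*(1757769 + 1975834) = (-904314 - 19*133/(-1086 + 133))*(1757769 + 1975834) = (-904314 - 19*133/(-953))*3733603 = (-904314 - 19*133*(-1/953))*3733603 = (-904314 + 2527/953)*3733603 = -861808715/953*3733603 = -3217651603750145/953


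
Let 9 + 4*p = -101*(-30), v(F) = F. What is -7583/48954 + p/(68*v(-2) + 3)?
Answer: -3998005/685356 ≈ -5.8335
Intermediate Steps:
p = 3021/4 (p = -9/4 + (-101*(-30))/4 = -9/4 + (¼)*3030 = -9/4 + 1515/2 = 3021/4 ≈ 755.25)
-7583/48954 + p/(68*v(-2) + 3) = -7583/48954 + 3021/(4*(68*(-2) + 3)) = -7583*1/48954 + 3021/(4*(-136 + 3)) = -7583/48954 + (3021/4)/(-133) = -7583/48954 + (3021/4)*(-1/133) = -7583/48954 - 159/28 = -3998005/685356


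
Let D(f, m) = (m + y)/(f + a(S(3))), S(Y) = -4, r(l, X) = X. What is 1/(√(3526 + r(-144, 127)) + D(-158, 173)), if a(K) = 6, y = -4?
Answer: 1976/6490027 + 23104*√3653/84370351 ≈ 0.016855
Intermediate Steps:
D(f, m) = (-4 + m)/(6 + f) (D(f, m) = (m - 4)/(f + 6) = (-4 + m)/(6 + f))
1/(√(3526 + r(-144, 127)) + D(-158, 173)) = 1/(√(3526 + 127) + (-4 + 173)/(6 - 158)) = 1/(√3653 + 169/(-152)) = 1/(√3653 - 1/152*169) = 1/(√3653 - 169/152) = 1/(-169/152 + √3653)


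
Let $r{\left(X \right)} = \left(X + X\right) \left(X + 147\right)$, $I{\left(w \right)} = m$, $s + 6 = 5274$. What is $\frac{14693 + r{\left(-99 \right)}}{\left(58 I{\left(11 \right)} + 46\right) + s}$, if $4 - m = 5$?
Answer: $\frac{5189}{5256} \approx 0.98725$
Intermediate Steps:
$s = 5268$ ($s = -6 + 5274 = 5268$)
$m = -1$ ($m = 4 - 5 = -1$)
$I{\left(w \right)} = -1$
$r{\left(X \right)} = 2 X \left(147 + X\right)$
$\frac{14693 + r{\left(-99 \right)}}{\left(58 I{\left(11 \right)} + 46\right) + s} = \frac{14693 + 2 \left(-99\right) \left(147 - 99\right)}{\left(58 \left(-1\right) + 46\right) + 5268} = \frac{14693 + 2 \left(-99\right) 48}{\left(-58 + 46\right) + 5268} = \frac{14693 - 9504}{-12 + 5268} = \frac{5189}{5256}$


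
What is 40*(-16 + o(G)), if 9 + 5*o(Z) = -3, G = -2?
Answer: -736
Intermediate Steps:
o(Z) = -12/5 (o(Z) = -9/5 + (⅕)*(-3) = -9/5 - ⅗ = -12/5)
40*(-16 + o(G)) = 40*(-16 - 12/5) = 40*(-92/5) = -736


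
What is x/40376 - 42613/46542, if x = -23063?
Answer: -1396970317/939589896 ≈ -1.4868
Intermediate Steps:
x/40376 - 42613/46542 = -23063/40376 - 42613/46542 = -1396970317/939589896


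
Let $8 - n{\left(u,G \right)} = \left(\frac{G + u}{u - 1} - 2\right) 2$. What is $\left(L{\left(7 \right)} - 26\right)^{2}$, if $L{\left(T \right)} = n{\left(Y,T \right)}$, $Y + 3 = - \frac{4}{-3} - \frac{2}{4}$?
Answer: $\frac{43264}{361} \approx 119.84$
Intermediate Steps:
$Y = - \frac{13}{6}$ ($Y = -3 - \left(\frac{1}{2} - \frac{4}{3}\right) = -3 - - \frac{5}{6} = -3 + \left(\frac{4}{3} - \frac{1}{2}\right) = -3 + \frac{5}{6} = - \frac{13}{6} \approx -2.1667$)
$n{\left(u,G \right)} = 12 - \frac{2 \left(G + u\right)}{-1 + u}$ ($n{\left(u,G \right)} = 8 - \left(\frac{G + u}{u - 1} - 2\right) 2 = 8 - \left(\frac{G + u}{-1 + u} - 2\right) 2 = 8 - \left(-2 + \frac{G + u}{-1 + u}\right) 2 = 8 - \left(-4 + \frac{2 \left(G + u\right)}{-1 + u}\right) = 12 - \frac{2 \left(G + u\right)}{-1 + u}$)
$L{\left(T \right)} = \frac{202}{19} + \frac{12 T}{19}$ ($L{\left(T \right)} = \frac{2 \left(-6 - T + 5 \left(- \frac{13}{6}\right)\right)}{-1 - \frac{13}{6}} = \frac{2 \left(-6 - T - \frac{65}{6}\right)}{- \frac{19}{6}} = 2 \left(- \frac{6}{19}\right) \left(- \frac{101}{6} - T\right) = \frac{202}{19} + \frac{12 T}{19}$)
$\left(L{\left(7 \right)} - 26\right)^{2} = \left(\left(\frac{202}{19} + \frac{12}{19} \cdot 7\right) - 26\right)^{2} = \left(\left(\frac{202}{19} + \frac{84}{19}\right) - 26\right)^{2} = \left(\frac{286}{19} - 26\right)^{2} = \left(- \frac{208}{19}\right)^{2} = \frac{43264}{361}$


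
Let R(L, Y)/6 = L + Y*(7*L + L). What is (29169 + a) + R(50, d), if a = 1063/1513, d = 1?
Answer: 48218860/1513 ≈ 31870.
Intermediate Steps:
R(L, Y) = 6*L + 48*L*Y (R(L, Y) = 6*(L + Y*(7*L + L)) = 6*(L + Y*(8*L)) = 6*(L + 8*L*Y) = 6*L + 48*L*Y)
a = 1063/1513 (a = 1063*(1/1513) = 1063/1513 ≈ 0.70258)
(29169 + a) + R(50, d) = (29169 + 1063/1513) + 6*50*(1 + 8*1) = 44133760/1513 + 6*50*(1 + 8) = 44133760/1513 + 6*50*9 = 44133760/1513 + 2700 = 48218860/1513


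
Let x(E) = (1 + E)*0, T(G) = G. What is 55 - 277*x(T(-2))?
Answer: 55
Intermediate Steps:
x(E) = 0
55 - 277*x(T(-2)) = 55 - 277*0 = 55 + 0 = 55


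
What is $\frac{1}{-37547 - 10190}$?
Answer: $- \frac{1}{47737} \approx -2.0948 \cdot 10^{-5}$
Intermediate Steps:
$\frac{1}{-37547 - 10190} = \frac{1}{-47737} = - \frac{1}{47737}$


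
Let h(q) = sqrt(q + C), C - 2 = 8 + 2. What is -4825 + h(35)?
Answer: -4825 + sqrt(47) ≈ -4818.1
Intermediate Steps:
C = 12 (C = 2 + (8 + 2) = 2 + 10 = 12)
h(q) = sqrt(12 + q) (h(q) = sqrt(q + 12) = sqrt(12 + q))
-4825 + h(35) = -4825 + sqrt(12 + 35) = -4825 + sqrt(47)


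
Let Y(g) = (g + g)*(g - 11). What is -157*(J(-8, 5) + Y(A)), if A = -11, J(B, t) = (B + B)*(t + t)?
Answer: -50868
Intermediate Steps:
J(B, t) = 4*B*t (J(B, t) = (2*B)*(2*t) = 4*B*t)
Y(g) = 2*g*(-11 + g) (Y(g) = (2*g)*(-11 + g) = 2*g*(-11 + g))
-157*(J(-8, 5) + Y(A)) = -157*(4*(-8)*5 + 2*(-11)*(-11 - 11)) = -157*(-160 + 2*(-11)*(-22)) = -157*(-160 + 484) = -157*324 = -50868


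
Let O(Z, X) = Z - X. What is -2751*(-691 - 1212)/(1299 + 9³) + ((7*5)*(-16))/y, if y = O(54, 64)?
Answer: 1782907/676 ≈ 2637.4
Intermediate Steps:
y = -10 (y = 54 - 1*64 = 54 - 64 = -10)
-2751*(-691 - 1212)/(1299 + 9³) + ((7*5)*(-16))/y = -2751*(-691 - 1212)/(1299 + 9³) + ((7*5)*(-16))/(-10) = -2751*(-1903/(1299 + 729)) + (35*(-16))*(-⅒) = -2751/(2028*(-1/1903)) - 560*(-⅒) = -2751/(-2028/1903) + 56 = -2751*(-1903/2028) + 56 = 1745051/676 + 56 = 1782907/676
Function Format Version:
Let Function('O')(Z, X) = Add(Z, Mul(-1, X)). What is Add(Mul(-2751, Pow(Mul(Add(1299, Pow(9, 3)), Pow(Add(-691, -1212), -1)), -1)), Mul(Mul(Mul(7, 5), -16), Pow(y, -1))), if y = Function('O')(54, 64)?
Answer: Rational(1782907, 676) ≈ 2637.4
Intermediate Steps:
y = -10 (y = Add(54, Mul(-1, 64)) = Add(54, -64) = -10)
Add(Mul(-2751, Pow(Mul(Add(1299, Pow(9, 3)), Pow(Add(-691, -1212), -1)), -1)), Mul(Mul(Mul(7, 5), -16), Pow(y, -1))) = Add(Mul(-2751, Pow(Mul(Add(1299, Pow(9, 3)), Pow(Add(-691, -1212), -1)), -1)), Mul(Mul(Mul(7, 5), -16), Pow(-10, -1))) = Add(Mul(-2751, Pow(Mul(Add(1299, 729), Pow(-1903, -1)), -1)), Mul(Mul(35, -16), Rational(-1, 10))) = Add(Mul(-2751, Pow(Mul(2028, Rational(-1, 1903)), -1)), Mul(-560, Rational(-1, 10))) = Add(Mul(-2751, Pow(Rational(-2028, 1903), -1)), 56) = Add(Mul(-2751, Rational(-1903, 2028)), 56) = Add(Rational(1745051, 676), 56) = Rational(1782907, 676)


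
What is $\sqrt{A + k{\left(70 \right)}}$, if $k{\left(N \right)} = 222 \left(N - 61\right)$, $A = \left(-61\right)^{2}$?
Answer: $\sqrt{5719} \approx 75.624$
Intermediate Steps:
$A = 3721$
$k{\left(N \right)} = -13542 + 222 N$ ($k{\left(N \right)} = 222 \left(-61 + N\right) = -13542 + 222 N$)
$\sqrt{A + k{\left(70 \right)}} = \sqrt{3721 + \left(-13542 + 222 \cdot 70\right)} = \sqrt{3721 + \left(-13542 + 15540\right)} = \sqrt{3721 + 1998} = \sqrt{5719}$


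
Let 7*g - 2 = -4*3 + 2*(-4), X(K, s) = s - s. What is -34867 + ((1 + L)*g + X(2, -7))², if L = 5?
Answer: -1696819/49 ≈ -34629.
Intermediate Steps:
X(K, s) = 0
g = -18/7 (g = 2/7 + (-4*3 + 2*(-4))/7 = 2/7 + (-12 - 8)/7 = 2/7 + (⅐)*(-20) = 2/7 - 20/7 = -18/7 ≈ -2.5714)
-34867 + ((1 + L)*g + X(2, -7))² = -34867 + ((1 + 5)*(-18/7) + 0)² = -34867 + (6*(-18/7) + 0)² = -34867 + (-108/7 + 0)² = -34867 + (-108/7)² = -34867 + 11664/49 = -1696819/49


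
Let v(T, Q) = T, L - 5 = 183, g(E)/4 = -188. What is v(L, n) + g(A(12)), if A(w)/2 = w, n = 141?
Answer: -564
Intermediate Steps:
A(w) = 2*w
g(E) = -752 (g(E) = 4*(-188) = -752)
L = 188 (L = 5 + 183 = 188)
v(L, n) + g(A(12)) = 188 - 752 = -564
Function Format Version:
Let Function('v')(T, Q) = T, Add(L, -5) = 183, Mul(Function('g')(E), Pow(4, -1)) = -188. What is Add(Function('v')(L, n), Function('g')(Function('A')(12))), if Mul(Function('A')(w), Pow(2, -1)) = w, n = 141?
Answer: -564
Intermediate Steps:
Function('A')(w) = Mul(2, w)
Function('g')(E) = -752 (Function('g')(E) = Mul(4, -188) = -752)
L = 188 (L = Add(5, 183) = 188)
Add(Function('v')(L, n), Function('g')(Function('A')(12))) = Add(188, -752) = -564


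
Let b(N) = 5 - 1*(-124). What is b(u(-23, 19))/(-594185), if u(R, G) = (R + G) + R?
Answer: -129/594185 ≈ -0.00021710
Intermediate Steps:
u(R, G) = G + 2*R (u(R, G) = (G + R) + R = G + 2*R)
b(N) = 129 (b(N) = 5 + 124 = 129)
b(u(-23, 19))/(-594185) = 129/(-594185) = 129*(-1/594185) = -129/594185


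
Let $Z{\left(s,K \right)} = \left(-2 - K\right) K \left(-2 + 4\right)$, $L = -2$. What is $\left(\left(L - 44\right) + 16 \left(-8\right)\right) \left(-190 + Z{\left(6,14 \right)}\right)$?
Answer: $111012$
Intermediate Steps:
$Z{\left(s,K \right)} = 2 K \left(-2 - K\right)$ ($Z{\left(s,K \right)} = K \left(-2 - K\right) 2 = 2 K \left(-2 - K\right)$)
$\left(\left(L - 44\right) + 16 \left(-8\right)\right) \left(-190 + Z{\left(6,14 \right)}\right) = \left(\left(-2 - 44\right) + 16 \left(-8\right)\right) \left(-190 - 28 \left(2 + 14\right)\right) = \left(\left(-2 - 44\right) - 128\right) \left(-190 - 28 \cdot 16\right) = \left(-46 - 128\right) \left(-190 - 448\right) = \left(-174\right) \left(-638\right) = 111012$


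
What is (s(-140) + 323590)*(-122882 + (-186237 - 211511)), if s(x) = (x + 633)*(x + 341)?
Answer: -220061450290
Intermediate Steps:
s(x) = (341 + x)*(633 + x) (s(x) = (633 + x)*(341 + x) = (341 + x)*(633 + x))
(s(-140) + 323590)*(-122882 + (-186237 - 211511)) = ((215853 + (-140)² + 974*(-140)) + 323590)*(-122882 + (-186237 - 211511)) = ((215853 + 19600 - 136360) + 323590)*(-122882 - 397748) = (99093 + 323590)*(-520630) = 422683*(-520630) = -220061450290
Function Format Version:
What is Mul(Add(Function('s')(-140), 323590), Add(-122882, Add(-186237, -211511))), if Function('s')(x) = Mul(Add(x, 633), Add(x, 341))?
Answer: -220061450290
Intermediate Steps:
Function('s')(x) = Mul(Add(341, x), Add(633, x)) (Function('s')(x) = Mul(Add(633, x), Add(341, x)) = Mul(Add(341, x), Add(633, x)))
Mul(Add(Function('s')(-140), 323590), Add(-122882, Add(-186237, -211511))) = Mul(Add(Add(215853, Pow(-140, 2), Mul(974, -140)), 323590), Add(-122882, Add(-186237, -211511))) = Mul(Add(Add(215853, 19600, -136360), 323590), Add(-122882, -397748)) = Mul(Add(99093, 323590), -520630) = Mul(422683, -520630) = -220061450290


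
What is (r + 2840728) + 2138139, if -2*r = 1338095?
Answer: 8619639/2 ≈ 4.3098e+6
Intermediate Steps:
r = -1338095/2 (r = -1/2*1338095 = -1338095/2 ≈ -6.6905e+5)
(r + 2840728) + 2138139 = (-1338095/2 + 2840728) + 2138139 = 4343361/2 + 2138139 = 8619639/2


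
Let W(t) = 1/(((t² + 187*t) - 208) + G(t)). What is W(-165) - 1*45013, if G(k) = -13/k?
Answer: -28504797506/633257 ≈ -45013.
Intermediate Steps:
W(t) = 1/(-208 + t² - 13/t + 187*t) (W(t) = 1/(((t² + 187*t) - 208) - 13/t) = 1/((-208 + t² + 187*t) - 13/t) = 1/(-208 + t² - 13/t + 187*t))
W(-165) - 1*45013 = -165/(-13 - 165*(-208 + (-165)² + 187*(-165))) - 1*45013 = -165/(-13 - 165*(-208 + 27225 - 30855)) - 45013 = -165/(-13 - 165*(-3838)) - 45013 = -165/(-13 + 633270) - 45013 = -165/633257 - 45013 = -28504797506/633257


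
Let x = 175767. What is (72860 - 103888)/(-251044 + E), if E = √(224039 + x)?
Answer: 3894696616/31511345065 + 15514*√399806/31511345065 ≈ 0.12391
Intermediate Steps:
E = √399806 (E = √(224039 + 175767) = √399806 ≈ 632.30)
(72860 - 103888)/(-251044 + E) = (72860 - 103888)/(-251044 + √399806) = -31028/(-251044 + √399806)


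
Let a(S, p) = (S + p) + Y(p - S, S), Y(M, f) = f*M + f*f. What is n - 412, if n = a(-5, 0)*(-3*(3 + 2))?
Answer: -337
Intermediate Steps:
Y(M, f) = f² + M*f (Y(M, f) = M*f + f² = f² + M*f)
a(S, p) = S + p + S*p (a(S, p) = (S + p) + S*((p - S) + S) = (S + p) + S*p = S + p + S*p)
n = 75 (n = (-5 + 0 - 5*0)*(-3*(3 + 2)) = (-5 + 0 + 0)*(-3*5) = -5*(-15) = 75)
n - 412 = 75 - 412 = -337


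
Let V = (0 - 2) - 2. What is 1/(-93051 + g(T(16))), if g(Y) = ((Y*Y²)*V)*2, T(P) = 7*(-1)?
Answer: -1/90307 ≈ -1.1073e-5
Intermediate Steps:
V = -4 (V = -2 - 2 = -4)
T(P) = -7
g(Y) = -8*Y³ (g(Y) = ((Y*Y²)*(-4))*2 = (Y³*(-4))*2 = -4*Y³*2 = -8*Y³)
1/(-93051 + g(T(16))) = 1/(-93051 - 8*(-7)³) = 1/(-93051 - 8*(-343)) = 1/(-93051 + 2744) = 1/(-90307) = -1/90307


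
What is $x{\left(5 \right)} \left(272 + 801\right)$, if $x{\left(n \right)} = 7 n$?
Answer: $37555$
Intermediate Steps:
$x{\left(5 \right)} \left(272 + 801\right) = 7 \cdot 5 \left(272 + 801\right) = 35 \cdot 1073 = 37555$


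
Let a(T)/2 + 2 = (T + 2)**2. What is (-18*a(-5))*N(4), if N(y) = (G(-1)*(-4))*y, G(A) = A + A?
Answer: -8064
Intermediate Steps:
G(A) = 2*A
a(T) = -4 + 2*(2 + T)**2 (a(T) = -4 + 2*(T + 2)**2 = -4 + 2*(2 + T)**2)
N(y) = 8*y (N(y) = ((2*(-1))*(-4))*y = (-2*(-4))*y = 8*y)
(-18*a(-5))*N(4) = (-18*(-4 + 2*(2 - 5)**2))*(8*4) = -18*(-4 + 2*(-3)**2)*32 = -18*(-4 + 2*9)*32 = -18*(-4 + 18)*32 = -18*14*32 = -252*32 = -8064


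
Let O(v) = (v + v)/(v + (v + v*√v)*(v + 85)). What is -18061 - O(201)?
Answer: -295453161673/16358627 - 572*√201/16358627 ≈ -18061.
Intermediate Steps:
O(v) = 2*v/(v + (85 + v)*(v + v^(3/2))) (O(v) = (2*v)/(v + (v + v^(3/2))*(85 + v)) = (2*v)/(v + (85 + v)*(v + v^(3/2))) = 2*v/(v + (85 + v)*(v + v^(3/2))))
-18061 - O(201) = -18061 - 2*201/(201² + 201^(5/2) + 85*201^(3/2) + 86*201) = -18061 - 2*201/(40401 + 40401*√201 + 85*(201*√201) + 17286) = -18061 - 2*201/(40401 + 40401*√201 + 17085*√201 + 17286) = -18061 - 2*201/(57687 + 57486*√201) = -18061 - 402/(57687 + 57486*√201)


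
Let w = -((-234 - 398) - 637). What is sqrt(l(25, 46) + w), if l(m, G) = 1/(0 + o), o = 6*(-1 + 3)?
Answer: sqrt(45687)/6 ≈ 35.624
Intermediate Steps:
o = 12 (o = 6*2 = 12)
l(m, G) = 1/12 (l(m, G) = 1/(0 + 12) = 1/12)
w = 1269 (w = -(-632 - 637) = -1*(-1269) = 1269)
sqrt(l(25, 46) + w) = sqrt(1/12 + 1269) = sqrt(15229/12) = sqrt(45687)/6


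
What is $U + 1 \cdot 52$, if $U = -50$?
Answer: $2$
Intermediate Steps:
$U + 1 \cdot 52 = -50 + 1 \cdot 52 = -50 + 52 = 2$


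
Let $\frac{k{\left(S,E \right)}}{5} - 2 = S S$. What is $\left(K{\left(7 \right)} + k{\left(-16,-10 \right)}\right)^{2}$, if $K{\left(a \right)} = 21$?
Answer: $1718721$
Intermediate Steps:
$k{\left(S,E \right)} = 10 + 5 S^{2}$ ($k{\left(S,E \right)} = 10 + 5 S S = 10 + 5 S^{2}$)
$\left(K{\left(7 \right)} + k{\left(-16,-10 \right)}\right)^{2} = \left(21 + \left(10 + 5 \left(-16\right)^{2}\right)\right)^{2} = \left(21 + \left(10 + 5 \cdot 256\right)\right)^{2} = \left(21 + \left(10 + 1280\right)\right)^{2} = \left(21 + 1290\right)^{2} = 1311^{2} = 1718721$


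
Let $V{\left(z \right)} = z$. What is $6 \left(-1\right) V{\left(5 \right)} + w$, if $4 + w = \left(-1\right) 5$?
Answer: $-39$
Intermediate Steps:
$w = -9$ ($w = -4 - 5 = -9$)
$6 \left(-1\right) V{\left(5 \right)} + w = 6 \left(-1\right) 5 - 9 = \left(-6\right) 5 - 9 = -30 - 9 = -39$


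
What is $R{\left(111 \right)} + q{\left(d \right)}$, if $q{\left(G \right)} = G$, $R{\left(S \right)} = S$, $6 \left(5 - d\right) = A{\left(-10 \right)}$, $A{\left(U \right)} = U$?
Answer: $\frac{353}{3} \approx 117.67$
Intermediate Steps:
$d = \frac{20}{3}$ ($d = 5 - - \frac{5}{3} = 5 + \frac{5}{3} = \frac{20}{3} \approx 6.6667$)
$R{\left(111 \right)} + q{\left(d \right)} = 111 + \frac{20}{3} = \frac{353}{3}$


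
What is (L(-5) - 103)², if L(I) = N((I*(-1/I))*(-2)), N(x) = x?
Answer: 10201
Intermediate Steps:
L(I) = 2 (L(I) = (I*(-1/I))*(-2) = -1*(-2) = 2)
(L(-5) - 103)² = (2 - 103)² = (-101)² = 10201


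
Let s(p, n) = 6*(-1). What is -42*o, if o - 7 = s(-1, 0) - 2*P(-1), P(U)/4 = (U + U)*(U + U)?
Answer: 1302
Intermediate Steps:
s(p, n) = -6
P(U) = 16*U² (P(U) = 4*((U + U)*(U + U)) = 4*((2*U)*(2*U)) = 4*(4*U²) = 16*U²)
o = -31 (o = 7 + (-6 - 32*(-1)²) = 7 + (-6 - 32) = 7 - 38 = -31)
-42*o = -42*(-31) = 1302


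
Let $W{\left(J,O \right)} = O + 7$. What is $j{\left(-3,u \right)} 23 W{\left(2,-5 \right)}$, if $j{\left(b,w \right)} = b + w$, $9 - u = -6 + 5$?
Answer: $322$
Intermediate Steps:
$W{\left(J,O \right)} = 7 + O$
$u = 10$ ($u = 9 - \left(-6 + 5\right) = 9 - -1 = 9 + 1 = 10$)
$j{\left(-3,u \right)} 23 W{\left(2,-5 \right)} = \left(-3 + 10\right) 23 \left(7 - 5\right) = 7 \cdot 23 \cdot 2 = 161 \cdot 2 = 322$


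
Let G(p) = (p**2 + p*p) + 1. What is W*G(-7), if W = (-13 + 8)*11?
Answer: -5445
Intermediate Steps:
W = -55 (W = -5*11 = -55)
G(p) = 1 + 2*p**2 (G(p) = (p**2 + p**2) + 1 = 2*p**2 + 1 = 1 + 2*p**2)
W*G(-7) = -55*(1 + 2*(-7)**2) = -55*(1 + 2*49) = -55*(1 + 98) = -55*99 = -5445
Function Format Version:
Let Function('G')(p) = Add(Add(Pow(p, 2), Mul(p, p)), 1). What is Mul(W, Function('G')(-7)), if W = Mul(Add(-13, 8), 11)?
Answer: -5445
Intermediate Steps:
W = -55 (W = Mul(-5, 11) = -55)
Function('G')(p) = Add(1, Mul(2, Pow(p, 2))) (Function('G')(p) = Add(Add(Pow(p, 2), Pow(p, 2)), 1) = Add(Mul(2, Pow(p, 2)), 1) = Add(1, Mul(2, Pow(p, 2))))
Mul(W, Function('G')(-7)) = Mul(-55, Add(1, Mul(2, Pow(-7, 2)))) = Mul(-55, Add(1, Mul(2, 49))) = Mul(-55, Add(1, 98)) = Mul(-55, 99) = -5445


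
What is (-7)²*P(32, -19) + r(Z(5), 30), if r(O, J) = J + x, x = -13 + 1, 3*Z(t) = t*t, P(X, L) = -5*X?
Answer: -7822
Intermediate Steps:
Z(t) = t²/3 (Z(t) = (t*t)/3 = t²/3)
x = -12
r(O, J) = -12 + J (r(O, J) = J - 12 = -12 + J)
(-7)²*P(32, -19) + r(Z(5), 30) = (-7)²*(-5*32) + (-12 + 30) = 49*(-160) + 18 = -7840 + 18 = -7822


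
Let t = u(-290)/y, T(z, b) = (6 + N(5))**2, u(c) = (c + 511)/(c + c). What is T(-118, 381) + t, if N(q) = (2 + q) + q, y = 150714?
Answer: 28322174659/87414120 ≈ 324.00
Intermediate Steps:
N(q) = 2 + 2*q
u(c) = (511 + c)/(2*c) (u(c) = (511 + c)/((2*c)) = (511 + c)*(1/(2*c)) = (511 + c)/(2*c))
T(z, b) = 324 (T(z, b) = (6 + (2 + 2*5))**2 = (6 + (2 + 10))**2 = (6 + 12)**2 = 18**2 = 324)
t = -221/87414120 (t = ((1/2)*(511 - 290)/(-290))/150714 = ((1/2)*(-1/290)*221)*(1/150714) = -221/580*1/150714 = -221/87414120 ≈ -2.5282e-6)
T(-118, 381) + t = 324 - 221/87414120 = 28322174659/87414120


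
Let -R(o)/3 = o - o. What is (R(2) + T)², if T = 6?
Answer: 36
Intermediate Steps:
R(o) = 0 (R(o) = -3*(o - o) = -3*0 = 0)
(R(2) + T)² = (0 + 6)² = 6² = 36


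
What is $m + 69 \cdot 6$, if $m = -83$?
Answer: $331$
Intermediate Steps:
$m + 69 \cdot 6 = -83 + 69 \cdot 6 = -83 + 414 = 331$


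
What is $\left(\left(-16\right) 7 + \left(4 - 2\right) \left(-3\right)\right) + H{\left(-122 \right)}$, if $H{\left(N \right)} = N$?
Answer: $-240$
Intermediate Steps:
$\left(\left(-16\right) 7 + \left(4 - 2\right) \left(-3\right)\right) + H{\left(-122 \right)} = \left(\left(-16\right) 7 + \left(4 - 2\right) \left(-3\right)\right) - 122 = \left(-112 + 2 \left(-3\right)\right) - 122 = \left(-112 - 6\right) - 122 = -118 - 122 = -240$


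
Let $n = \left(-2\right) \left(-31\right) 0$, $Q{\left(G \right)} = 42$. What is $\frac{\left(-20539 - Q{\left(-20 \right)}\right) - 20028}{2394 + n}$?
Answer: $- \frac{40609}{2394} \approx -16.963$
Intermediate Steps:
$n = 0$ ($n = 62 \cdot 0 = 0$)
$\frac{\left(-20539 - Q{\left(-20 \right)}\right) - 20028}{2394 + n} = \frac{\left(-20539 - 42\right) - 20028}{2394 + 0} = \frac{\left(-20539 - 42\right) - 20028}{2394} = \left(-20581 - 20028\right) \frac{1}{2394} = \left(-40609\right) \frac{1}{2394} = - \frac{40609}{2394}$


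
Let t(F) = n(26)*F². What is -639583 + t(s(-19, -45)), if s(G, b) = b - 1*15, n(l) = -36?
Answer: -769183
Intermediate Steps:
s(G, b) = -15 + b (s(G, b) = b - 15 = -15 + b)
t(F) = -36*F²
-639583 + t(s(-19, -45)) = -639583 - 36*(-15 - 45)² = -639583 - 36*(-60)² = -639583 - 36*3600 = -639583 - 129600 = -769183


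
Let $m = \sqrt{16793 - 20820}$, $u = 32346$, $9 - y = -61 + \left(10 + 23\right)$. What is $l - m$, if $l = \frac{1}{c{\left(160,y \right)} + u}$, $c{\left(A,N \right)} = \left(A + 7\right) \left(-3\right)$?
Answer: $\frac{1}{31845} - i \sqrt{4027} \approx 3.1402 \cdot 10^{-5} - 63.459 i$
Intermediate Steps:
$y = 37$ ($y = 9 - \left(-61 + \left(10 + 23\right)\right) = 9 - \left(-61 + 33\right) = 9 - -28 = 9 + 28 = 37$)
$c{\left(A,N \right)} = -21 - 3 A$ ($c{\left(A,N \right)} = \left(7 + A\right) \left(-3\right) = -21 - 3 A$)
$l = \frac{1}{31845}$ ($l = \frac{1}{\left(-21 - 480\right) + 32346} = \frac{1}{-501 + 32346} = \frac{1}{31845} \approx 3.1402 \cdot 10^{-5}$)
$m = i \sqrt{4027}$ ($m = \sqrt{-4027} = i \sqrt{4027} \approx 63.459 i$)
$l - m = \frac{1}{31845} - i \sqrt{4027}$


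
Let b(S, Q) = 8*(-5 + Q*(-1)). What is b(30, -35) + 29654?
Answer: 29894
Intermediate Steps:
b(S, Q) = -40 - 8*Q (b(S, Q) = 8*(-5 - Q) = -40 - 8*Q)
b(30, -35) + 29654 = (-40 - 8*(-35)) + 29654 = (-40 + 280) + 29654 = 240 + 29654 = 29894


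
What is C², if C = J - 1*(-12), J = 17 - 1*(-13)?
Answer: 1764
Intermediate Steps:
J = 30 (J = 17 + 13 = 30)
C = 42 (C = 30 - 1*(-12) = 30 + 12 = 42)
C² = 42² = 1764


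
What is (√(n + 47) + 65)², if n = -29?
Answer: 4243 + 390*√2 ≈ 4794.5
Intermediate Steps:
(√(n + 47) + 65)² = (√(-29 + 47) + 65)² = (√18 + 65)² = (3*√2 + 65)² = (65 + 3*√2)²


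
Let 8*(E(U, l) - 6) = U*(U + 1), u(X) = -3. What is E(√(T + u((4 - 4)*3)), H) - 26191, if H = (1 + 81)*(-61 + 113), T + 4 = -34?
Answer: -209521/8 + I*√41/8 ≈ -26190.0 + 0.80039*I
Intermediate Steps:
T = -38 (T = -4 - 34 = -38)
H = 4264 (H = 82*52 = 4264)
E(U, l) = 6 + U*(1 + U)/8 (E(U, l) = 6 + (U*(U + 1))/8 = 6 + (U*(1 + U))/8 = 6 + U*(1 + U)/8)
E(√(T + u((4 - 4)*3)), H) - 26191 = (6 + √(-38 - 3)/8 + (√(-38 - 3))²/8) - 26191 = (6 + √(-41)/8 + (√(-41))²/8) - 26191 = (6 + (I*√41)/8 + (I*√41)²/8) - 26191 = (6 + I*√41/8 + (⅛)*(-41)) - 26191 = (6 + I*√41/8 - 41/8) - 26191 = (7/8 + I*√41/8) - 26191 = -209521/8 + I*√41/8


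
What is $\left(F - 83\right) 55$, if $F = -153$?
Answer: $-12980$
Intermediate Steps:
$\left(F - 83\right) 55 = \left(-153 - 83\right) 55 = \left(-236\right) 55 = -12980$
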